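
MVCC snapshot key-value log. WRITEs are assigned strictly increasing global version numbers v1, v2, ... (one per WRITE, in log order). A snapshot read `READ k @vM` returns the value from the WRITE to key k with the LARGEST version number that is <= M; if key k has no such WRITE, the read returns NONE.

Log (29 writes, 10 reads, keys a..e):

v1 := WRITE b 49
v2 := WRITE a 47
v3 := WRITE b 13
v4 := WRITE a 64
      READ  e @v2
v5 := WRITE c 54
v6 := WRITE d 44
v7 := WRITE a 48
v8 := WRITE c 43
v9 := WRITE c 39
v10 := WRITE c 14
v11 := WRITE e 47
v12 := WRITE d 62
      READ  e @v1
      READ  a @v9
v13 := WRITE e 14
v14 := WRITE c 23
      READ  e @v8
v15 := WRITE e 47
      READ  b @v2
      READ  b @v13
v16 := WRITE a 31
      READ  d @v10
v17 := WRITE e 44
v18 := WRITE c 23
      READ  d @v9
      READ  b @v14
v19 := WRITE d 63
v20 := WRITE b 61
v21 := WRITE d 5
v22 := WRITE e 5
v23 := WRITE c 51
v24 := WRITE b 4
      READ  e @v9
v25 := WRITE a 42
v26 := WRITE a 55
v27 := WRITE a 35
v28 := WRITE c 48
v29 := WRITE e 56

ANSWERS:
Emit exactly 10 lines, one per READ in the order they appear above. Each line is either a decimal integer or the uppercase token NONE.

Answer: NONE
NONE
48
NONE
49
13
44
44
13
NONE

Derivation:
v1: WRITE b=49  (b history now [(1, 49)])
v2: WRITE a=47  (a history now [(2, 47)])
v3: WRITE b=13  (b history now [(1, 49), (3, 13)])
v4: WRITE a=64  (a history now [(2, 47), (4, 64)])
READ e @v2: history=[] -> no version <= 2 -> NONE
v5: WRITE c=54  (c history now [(5, 54)])
v6: WRITE d=44  (d history now [(6, 44)])
v7: WRITE a=48  (a history now [(2, 47), (4, 64), (7, 48)])
v8: WRITE c=43  (c history now [(5, 54), (8, 43)])
v9: WRITE c=39  (c history now [(5, 54), (8, 43), (9, 39)])
v10: WRITE c=14  (c history now [(5, 54), (8, 43), (9, 39), (10, 14)])
v11: WRITE e=47  (e history now [(11, 47)])
v12: WRITE d=62  (d history now [(6, 44), (12, 62)])
READ e @v1: history=[(11, 47)] -> no version <= 1 -> NONE
READ a @v9: history=[(2, 47), (4, 64), (7, 48)] -> pick v7 -> 48
v13: WRITE e=14  (e history now [(11, 47), (13, 14)])
v14: WRITE c=23  (c history now [(5, 54), (8, 43), (9, 39), (10, 14), (14, 23)])
READ e @v8: history=[(11, 47), (13, 14)] -> no version <= 8 -> NONE
v15: WRITE e=47  (e history now [(11, 47), (13, 14), (15, 47)])
READ b @v2: history=[(1, 49), (3, 13)] -> pick v1 -> 49
READ b @v13: history=[(1, 49), (3, 13)] -> pick v3 -> 13
v16: WRITE a=31  (a history now [(2, 47), (4, 64), (7, 48), (16, 31)])
READ d @v10: history=[(6, 44), (12, 62)] -> pick v6 -> 44
v17: WRITE e=44  (e history now [(11, 47), (13, 14), (15, 47), (17, 44)])
v18: WRITE c=23  (c history now [(5, 54), (8, 43), (9, 39), (10, 14), (14, 23), (18, 23)])
READ d @v9: history=[(6, 44), (12, 62)] -> pick v6 -> 44
READ b @v14: history=[(1, 49), (3, 13)] -> pick v3 -> 13
v19: WRITE d=63  (d history now [(6, 44), (12, 62), (19, 63)])
v20: WRITE b=61  (b history now [(1, 49), (3, 13), (20, 61)])
v21: WRITE d=5  (d history now [(6, 44), (12, 62), (19, 63), (21, 5)])
v22: WRITE e=5  (e history now [(11, 47), (13, 14), (15, 47), (17, 44), (22, 5)])
v23: WRITE c=51  (c history now [(5, 54), (8, 43), (9, 39), (10, 14), (14, 23), (18, 23), (23, 51)])
v24: WRITE b=4  (b history now [(1, 49), (3, 13), (20, 61), (24, 4)])
READ e @v9: history=[(11, 47), (13, 14), (15, 47), (17, 44), (22, 5)] -> no version <= 9 -> NONE
v25: WRITE a=42  (a history now [(2, 47), (4, 64), (7, 48), (16, 31), (25, 42)])
v26: WRITE a=55  (a history now [(2, 47), (4, 64), (7, 48), (16, 31), (25, 42), (26, 55)])
v27: WRITE a=35  (a history now [(2, 47), (4, 64), (7, 48), (16, 31), (25, 42), (26, 55), (27, 35)])
v28: WRITE c=48  (c history now [(5, 54), (8, 43), (9, 39), (10, 14), (14, 23), (18, 23), (23, 51), (28, 48)])
v29: WRITE e=56  (e history now [(11, 47), (13, 14), (15, 47), (17, 44), (22, 5), (29, 56)])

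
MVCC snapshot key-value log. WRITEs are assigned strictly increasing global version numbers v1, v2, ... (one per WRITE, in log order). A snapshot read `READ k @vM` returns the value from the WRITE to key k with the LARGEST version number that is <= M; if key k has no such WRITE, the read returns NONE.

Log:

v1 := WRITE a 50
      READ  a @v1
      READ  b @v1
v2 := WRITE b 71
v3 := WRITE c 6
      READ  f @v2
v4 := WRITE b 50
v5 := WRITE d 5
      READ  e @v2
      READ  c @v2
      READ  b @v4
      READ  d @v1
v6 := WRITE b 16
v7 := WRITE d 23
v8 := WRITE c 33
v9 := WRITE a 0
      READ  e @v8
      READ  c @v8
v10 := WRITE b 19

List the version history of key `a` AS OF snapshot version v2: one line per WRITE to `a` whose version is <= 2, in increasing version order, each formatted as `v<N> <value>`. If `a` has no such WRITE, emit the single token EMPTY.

Answer: v1 50

Derivation:
Scan writes for key=a with version <= 2:
  v1 WRITE a 50 -> keep
  v2 WRITE b 71 -> skip
  v3 WRITE c 6 -> skip
  v4 WRITE b 50 -> skip
  v5 WRITE d 5 -> skip
  v6 WRITE b 16 -> skip
  v7 WRITE d 23 -> skip
  v8 WRITE c 33 -> skip
  v9 WRITE a 0 -> drop (> snap)
  v10 WRITE b 19 -> skip
Collected: [(1, 50)]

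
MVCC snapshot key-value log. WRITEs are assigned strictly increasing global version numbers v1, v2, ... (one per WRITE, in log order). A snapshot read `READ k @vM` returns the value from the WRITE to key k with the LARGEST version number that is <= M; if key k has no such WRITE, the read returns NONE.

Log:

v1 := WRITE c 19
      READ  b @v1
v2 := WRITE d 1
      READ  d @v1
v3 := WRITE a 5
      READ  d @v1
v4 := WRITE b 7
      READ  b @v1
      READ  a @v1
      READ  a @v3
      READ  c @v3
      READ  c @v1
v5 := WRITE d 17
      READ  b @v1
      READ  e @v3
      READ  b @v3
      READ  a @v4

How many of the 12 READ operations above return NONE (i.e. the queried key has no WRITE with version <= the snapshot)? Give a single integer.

Answer: 8

Derivation:
v1: WRITE c=19  (c history now [(1, 19)])
READ b @v1: history=[] -> no version <= 1 -> NONE
v2: WRITE d=1  (d history now [(2, 1)])
READ d @v1: history=[(2, 1)] -> no version <= 1 -> NONE
v3: WRITE a=5  (a history now [(3, 5)])
READ d @v1: history=[(2, 1)] -> no version <= 1 -> NONE
v4: WRITE b=7  (b history now [(4, 7)])
READ b @v1: history=[(4, 7)] -> no version <= 1 -> NONE
READ a @v1: history=[(3, 5)] -> no version <= 1 -> NONE
READ a @v3: history=[(3, 5)] -> pick v3 -> 5
READ c @v3: history=[(1, 19)] -> pick v1 -> 19
READ c @v1: history=[(1, 19)] -> pick v1 -> 19
v5: WRITE d=17  (d history now [(2, 1), (5, 17)])
READ b @v1: history=[(4, 7)] -> no version <= 1 -> NONE
READ e @v3: history=[] -> no version <= 3 -> NONE
READ b @v3: history=[(4, 7)] -> no version <= 3 -> NONE
READ a @v4: history=[(3, 5)] -> pick v3 -> 5
Read results in order: ['NONE', 'NONE', 'NONE', 'NONE', 'NONE', '5', '19', '19', 'NONE', 'NONE', 'NONE', '5']
NONE count = 8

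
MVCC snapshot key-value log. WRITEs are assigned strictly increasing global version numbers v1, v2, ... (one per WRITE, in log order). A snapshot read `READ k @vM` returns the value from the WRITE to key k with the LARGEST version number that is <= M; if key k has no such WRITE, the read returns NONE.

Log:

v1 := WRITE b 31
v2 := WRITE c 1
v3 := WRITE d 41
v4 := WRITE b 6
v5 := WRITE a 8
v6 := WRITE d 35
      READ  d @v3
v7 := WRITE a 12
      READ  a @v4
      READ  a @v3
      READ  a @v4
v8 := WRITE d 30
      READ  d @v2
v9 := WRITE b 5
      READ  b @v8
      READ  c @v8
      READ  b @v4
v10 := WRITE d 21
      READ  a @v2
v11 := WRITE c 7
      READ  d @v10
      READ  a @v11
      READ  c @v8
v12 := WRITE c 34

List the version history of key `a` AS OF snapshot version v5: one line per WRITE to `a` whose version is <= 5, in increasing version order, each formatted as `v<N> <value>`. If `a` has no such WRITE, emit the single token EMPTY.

Scan writes for key=a with version <= 5:
  v1 WRITE b 31 -> skip
  v2 WRITE c 1 -> skip
  v3 WRITE d 41 -> skip
  v4 WRITE b 6 -> skip
  v5 WRITE a 8 -> keep
  v6 WRITE d 35 -> skip
  v7 WRITE a 12 -> drop (> snap)
  v8 WRITE d 30 -> skip
  v9 WRITE b 5 -> skip
  v10 WRITE d 21 -> skip
  v11 WRITE c 7 -> skip
  v12 WRITE c 34 -> skip
Collected: [(5, 8)]

Answer: v5 8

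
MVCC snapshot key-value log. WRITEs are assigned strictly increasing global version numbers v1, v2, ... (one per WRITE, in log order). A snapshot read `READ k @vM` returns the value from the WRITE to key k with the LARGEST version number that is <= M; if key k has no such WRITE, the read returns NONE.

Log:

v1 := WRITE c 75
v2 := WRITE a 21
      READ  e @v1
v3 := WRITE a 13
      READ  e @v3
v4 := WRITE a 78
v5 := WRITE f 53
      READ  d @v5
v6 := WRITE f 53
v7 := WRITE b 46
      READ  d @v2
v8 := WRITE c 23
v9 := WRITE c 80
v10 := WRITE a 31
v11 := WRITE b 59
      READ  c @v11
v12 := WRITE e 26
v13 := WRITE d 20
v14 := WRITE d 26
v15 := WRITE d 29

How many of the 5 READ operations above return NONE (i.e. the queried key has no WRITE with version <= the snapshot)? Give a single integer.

Answer: 4

Derivation:
v1: WRITE c=75  (c history now [(1, 75)])
v2: WRITE a=21  (a history now [(2, 21)])
READ e @v1: history=[] -> no version <= 1 -> NONE
v3: WRITE a=13  (a history now [(2, 21), (3, 13)])
READ e @v3: history=[] -> no version <= 3 -> NONE
v4: WRITE a=78  (a history now [(2, 21), (3, 13), (4, 78)])
v5: WRITE f=53  (f history now [(5, 53)])
READ d @v5: history=[] -> no version <= 5 -> NONE
v6: WRITE f=53  (f history now [(5, 53), (6, 53)])
v7: WRITE b=46  (b history now [(7, 46)])
READ d @v2: history=[] -> no version <= 2 -> NONE
v8: WRITE c=23  (c history now [(1, 75), (8, 23)])
v9: WRITE c=80  (c history now [(1, 75), (8, 23), (9, 80)])
v10: WRITE a=31  (a history now [(2, 21), (3, 13), (4, 78), (10, 31)])
v11: WRITE b=59  (b history now [(7, 46), (11, 59)])
READ c @v11: history=[(1, 75), (8, 23), (9, 80)] -> pick v9 -> 80
v12: WRITE e=26  (e history now [(12, 26)])
v13: WRITE d=20  (d history now [(13, 20)])
v14: WRITE d=26  (d history now [(13, 20), (14, 26)])
v15: WRITE d=29  (d history now [(13, 20), (14, 26), (15, 29)])
Read results in order: ['NONE', 'NONE', 'NONE', 'NONE', '80']
NONE count = 4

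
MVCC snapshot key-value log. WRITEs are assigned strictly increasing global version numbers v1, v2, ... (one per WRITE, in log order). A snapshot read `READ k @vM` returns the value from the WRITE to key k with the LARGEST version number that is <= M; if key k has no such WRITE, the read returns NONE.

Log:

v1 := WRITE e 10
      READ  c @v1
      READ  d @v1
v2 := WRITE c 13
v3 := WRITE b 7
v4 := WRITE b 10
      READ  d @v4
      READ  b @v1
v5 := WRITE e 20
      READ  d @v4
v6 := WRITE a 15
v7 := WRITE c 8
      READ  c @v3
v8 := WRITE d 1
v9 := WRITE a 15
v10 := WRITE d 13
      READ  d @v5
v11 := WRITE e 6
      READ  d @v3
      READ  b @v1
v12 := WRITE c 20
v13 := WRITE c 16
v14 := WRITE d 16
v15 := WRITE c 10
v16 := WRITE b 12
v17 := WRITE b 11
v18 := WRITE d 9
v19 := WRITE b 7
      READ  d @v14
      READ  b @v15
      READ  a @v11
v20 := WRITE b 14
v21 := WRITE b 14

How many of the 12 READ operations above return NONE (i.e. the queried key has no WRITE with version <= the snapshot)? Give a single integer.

v1: WRITE e=10  (e history now [(1, 10)])
READ c @v1: history=[] -> no version <= 1 -> NONE
READ d @v1: history=[] -> no version <= 1 -> NONE
v2: WRITE c=13  (c history now [(2, 13)])
v3: WRITE b=7  (b history now [(3, 7)])
v4: WRITE b=10  (b history now [(3, 7), (4, 10)])
READ d @v4: history=[] -> no version <= 4 -> NONE
READ b @v1: history=[(3, 7), (4, 10)] -> no version <= 1 -> NONE
v5: WRITE e=20  (e history now [(1, 10), (5, 20)])
READ d @v4: history=[] -> no version <= 4 -> NONE
v6: WRITE a=15  (a history now [(6, 15)])
v7: WRITE c=8  (c history now [(2, 13), (7, 8)])
READ c @v3: history=[(2, 13), (7, 8)] -> pick v2 -> 13
v8: WRITE d=1  (d history now [(8, 1)])
v9: WRITE a=15  (a history now [(6, 15), (9, 15)])
v10: WRITE d=13  (d history now [(8, 1), (10, 13)])
READ d @v5: history=[(8, 1), (10, 13)] -> no version <= 5 -> NONE
v11: WRITE e=6  (e history now [(1, 10), (5, 20), (11, 6)])
READ d @v3: history=[(8, 1), (10, 13)] -> no version <= 3 -> NONE
READ b @v1: history=[(3, 7), (4, 10)] -> no version <= 1 -> NONE
v12: WRITE c=20  (c history now [(2, 13), (7, 8), (12, 20)])
v13: WRITE c=16  (c history now [(2, 13), (7, 8), (12, 20), (13, 16)])
v14: WRITE d=16  (d history now [(8, 1), (10, 13), (14, 16)])
v15: WRITE c=10  (c history now [(2, 13), (7, 8), (12, 20), (13, 16), (15, 10)])
v16: WRITE b=12  (b history now [(3, 7), (4, 10), (16, 12)])
v17: WRITE b=11  (b history now [(3, 7), (4, 10), (16, 12), (17, 11)])
v18: WRITE d=9  (d history now [(8, 1), (10, 13), (14, 16), (18, 9)])
v19: WRITE b=7  (b history now [(3, 7), (4, 10), (16, 12), (17, 11), (19, 7)])
READ d @v14: history=[(8, 1), (10, 13), (14, 16), (18, 9)] -> pick v14 -> 16
READ b @v15: history=[(3, 7), (4, 10), (16, 12), (17, 11), (19, 7)] -> pick v4 -> 10
READ a @v11: history=[(6, 15), (9, 15)] -> pick v9 -> 15
v20: WRITE b=14  (b history now [(3, 7), (4, 10), (16, 12), (17, 11), (19, 7), (20, 14)])
v21: WRITE b=14  (b history now [(3, 7), (4, 10), (16, 12), (17, 11), (19, 7), (20, 14), (21, 14)])
Read results in order: ['NONE', 'NONE', 'NONE', 'NONE', 'NONE', '13', 'NONE', 'NONE', 'NONE', '16', '10', '15']
NONE count = 8

Answer: 8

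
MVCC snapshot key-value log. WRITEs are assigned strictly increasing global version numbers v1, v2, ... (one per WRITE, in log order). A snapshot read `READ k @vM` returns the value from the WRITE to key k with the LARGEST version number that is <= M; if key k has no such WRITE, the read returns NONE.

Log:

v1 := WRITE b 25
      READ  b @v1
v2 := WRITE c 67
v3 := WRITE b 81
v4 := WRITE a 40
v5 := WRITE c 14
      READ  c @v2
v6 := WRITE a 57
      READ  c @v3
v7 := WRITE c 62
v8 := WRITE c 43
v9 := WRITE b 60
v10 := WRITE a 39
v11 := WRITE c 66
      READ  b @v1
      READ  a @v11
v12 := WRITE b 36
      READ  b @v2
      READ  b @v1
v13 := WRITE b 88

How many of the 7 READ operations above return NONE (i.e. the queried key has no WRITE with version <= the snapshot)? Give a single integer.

Answer: 0

Derivation:
v1: WRITE b=25  (b history now [(1, 25)])
READ b @v1: history=[(1, 25)] -> pick v1 -> 25
v2: WRITE c=67  (c history now [(2, 67)])
v3: WRITE b=81  (b history now [(1, 25), (3, 81)])
v4: WRITE a=40  (a history now [(4, 40)])
v5: WRITE c=14  (c history now [(2, 67), (5, 14)])
READ c @v2: history=[(2, 67), (5, 14)] -> pick v2 -> 67
v6: WRITE a=57  (a history now [(4, 40), (6, 57)])
READ c @v3: history=[(2, 67), (5, 14)] -> pick v2 -> 67
v7: WRITE c=62  (c history now [(2, 67), (5, 14), (7, 62)])
v8: WRITE c=43  (c history now [(2, 67), (5, 14), (7, 62), (8, 43)])
v9: WRITE b=60  (b history now [(1, 25), (3, 81), (9, 60)])
v10: WRITE a=39  (a history now [(4, 40), (6, 57), (10, 39)])
v11: WRITE c=66  (c history now [(2, 67), (5, 14), (7, 62), (8, 43), (11, 66)])
READ b @v1: history=[(1, 25), (3, 81), (9, 60)] -> pick v1 -> 25
READ a @v11: history=[(4, 40), (6, 57), (10, 39)] -> pick v10 -> 39
v12: WRITE b=36  (b history now [(1, 25), (3, 81), (9, 60), (12, 36)])
READ b @v2: history=[(1, 25), (3, 81), (9, 60), (12, 36)] -> pick v1 -> 25
READ b @v1: history=[(1, 25), (3, 81), (9, 60), (12, 36)] -> pick v1 -> 25
v13: WRITE b=88  (b history now [(1, 25), (3, 81), (9, 60), (12, 36), (13, 88)])
Read results in order: ['25', '67', '67', '25', '39', '25', '25']
NONE count = 0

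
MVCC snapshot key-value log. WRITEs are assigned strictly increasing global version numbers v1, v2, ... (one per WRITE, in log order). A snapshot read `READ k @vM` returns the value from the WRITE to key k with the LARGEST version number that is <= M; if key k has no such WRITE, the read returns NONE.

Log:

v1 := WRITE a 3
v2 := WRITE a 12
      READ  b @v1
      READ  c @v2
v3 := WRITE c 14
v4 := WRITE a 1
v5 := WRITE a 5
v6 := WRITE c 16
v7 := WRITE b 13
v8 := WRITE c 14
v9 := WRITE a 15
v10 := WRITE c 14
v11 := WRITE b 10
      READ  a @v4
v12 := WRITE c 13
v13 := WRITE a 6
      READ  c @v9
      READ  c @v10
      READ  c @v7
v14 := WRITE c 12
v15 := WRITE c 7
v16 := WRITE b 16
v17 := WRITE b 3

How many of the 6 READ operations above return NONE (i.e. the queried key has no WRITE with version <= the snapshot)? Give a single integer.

Answer: 2

Derivation:
v1: WRITE a=3  (a history now [(1, 3)])
v2: WRITE a=12  (a history now [(1, 3), (2, 12)])
READ b @v1: history=[] -> no version <= 1 -> NONE
READ c @v2: history=[] -> no version <= 2 -> NONE
v3: WRITE c=14  (c history now [(3, 14)])
v4: WRITE a=1  (a history now [(1, 3), (2, 12), (4, 1)])
v5: WRITE a=5  (a history now [(1, 3), (2, 12), (4, 1), (5, 5)])
v6: WRITE c=16  (c history now [(3, 14), (6, 16)])
v7: WRITE b=13  (b history now [(7, 13)])
v8: WRITE c=14  (c history now [(3, 14), (6, 16), (8, 14)])
v9: WRITE a=15  (a history now [(1, 3), (2, 12), (4, 1), (5, 5), (9, 15)])
v10: WRITE c=14  (c history now [(3, 14), (6, 16), (8, 14), (10, 14)])
v11: WRITE b=10  (b history now [(7, 13), (11, 10)])
READ a @v4: history=[(1, 3), (2, 12), (4, 1), (5, 5), (9, 15)] -> pick v4 -> 1
v12: WRITE c=13  (c history now [(3, 14), (6, 16), (8, 14), (10, 14), (12, 13)])
v13: WRITE a=6  (a history now [(1, 3), (2, 12), (4, 1), (5, 5), (9, 15), (13, 6)])
READ c @v9: history=[(3, 14), (6, 16), (8, 14), (10, 14), (12, 13)] -> pick v8 -> 14
READ c @v10: history=[(3, 14), (6, 16), (8, 14), (10, 14), (12, 13)] -> pick v10 -> 14
READ c @v7: history=[(3, 14), (6, 16), (8, 14), (10, 14), (12, 13)] -> pick v6 -> 16
v14: WRITE c=12  (c history now [(3, 14), (6, 16), (8, 14), (10, 14), (12, 13), (14, 12)])
v15: WRITE c=7  (c history now [(3, 14), (6, 16), (8, 14), (10, 14), (12, 13), (14, 12), (15, 7)])
v16: WRITE b=16  (b history now [(7, 13), (11, 10), (16, 16)])
v17: WRITE b=3  (b history now [(7, 13), (11, 10), (16, 16), (17, 3)])
Read results in order: ['NONE', 'NONE', '1', '14', '14', '16']
NONE count = 2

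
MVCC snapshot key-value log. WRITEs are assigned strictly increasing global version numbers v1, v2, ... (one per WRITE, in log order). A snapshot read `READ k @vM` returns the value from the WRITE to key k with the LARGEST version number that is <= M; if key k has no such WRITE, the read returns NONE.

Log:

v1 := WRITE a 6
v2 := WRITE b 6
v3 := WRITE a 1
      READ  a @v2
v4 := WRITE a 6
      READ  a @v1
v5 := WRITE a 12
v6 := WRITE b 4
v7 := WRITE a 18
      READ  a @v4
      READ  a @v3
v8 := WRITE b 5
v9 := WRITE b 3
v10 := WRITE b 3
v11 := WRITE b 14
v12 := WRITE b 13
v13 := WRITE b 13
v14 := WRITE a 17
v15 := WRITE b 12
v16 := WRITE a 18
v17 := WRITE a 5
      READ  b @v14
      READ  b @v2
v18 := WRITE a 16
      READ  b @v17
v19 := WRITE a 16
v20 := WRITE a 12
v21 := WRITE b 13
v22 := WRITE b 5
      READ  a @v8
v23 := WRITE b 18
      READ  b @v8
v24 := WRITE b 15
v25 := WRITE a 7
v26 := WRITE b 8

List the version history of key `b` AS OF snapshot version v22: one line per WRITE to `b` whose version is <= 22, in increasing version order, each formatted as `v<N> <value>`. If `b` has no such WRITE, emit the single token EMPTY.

Answer: v2 6
v6 4
v8 5
v9 3
v10 3
v11 14
v12 13
v13 13
v15 12
v21 13
v22 5

Derivation:
Scan writes for key=b with version <= 22:
  v1 WRITE a 6 -> skip
  v2 WRITE b 6 -> keep
  v3 WRITE a 1 -> skip
  v4 WRITE a 6 -> skip
  v5 WRITE a 12 -> skip
  v6 WRITE b 4 -> keep
  v7 WRITE a 18 -> skip
  v8 WRITE b 5 -> keep
  v9 WRITE b 3 -> keep
  v10 WRITE b 3 -> keep
  v11 WRITE b 14 -> keep
  v12 WRITE b 13 -> keep
  v13 WRITE b 13 -> keep
  v14 WRITE a 17 -> skip
  v15 WRITE b 12 -> keep
  v16 WRITE a 18 -> skip
  v17 WRITE a 5 -> skip
  v18 WRITE a 16 -> skip
  v19 WRITE a 16 -> skip
  v20 WRITE a 12 -> skip
  v21 WRITE b 13 -> keep
  v22 WRITE b 5 -> keep
  v23 WRITE b 18 -> drop (> snap)
  v24 WRITE b 15 -> drop (> snap)
  v25 WRITE a 7 -> skip
  v26 WRITE b 8 -> drop (> snap)
Collected: [(2, 6), (6, 4), (8, 5), (9, 3), (10, 3), (11, 14), (12, 13), (13, 13), (15, 12), (21, 13), (22, 5)]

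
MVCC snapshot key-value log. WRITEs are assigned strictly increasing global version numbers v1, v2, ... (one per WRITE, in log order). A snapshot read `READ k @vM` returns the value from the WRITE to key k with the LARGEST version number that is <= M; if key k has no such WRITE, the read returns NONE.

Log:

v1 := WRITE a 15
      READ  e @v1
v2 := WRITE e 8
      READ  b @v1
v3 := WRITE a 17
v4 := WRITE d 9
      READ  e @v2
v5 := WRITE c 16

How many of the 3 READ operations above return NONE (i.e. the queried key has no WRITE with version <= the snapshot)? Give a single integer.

v1: WRITE a=15  (a history now [(1, 15)])
READ e @v1: history=[] -> no version <= 1 -> NONE
v2: WRITE e=8  (e history now [(2, 8)])
READ b @v1: history=[] -> no version <= 1 -> NONE
v3: WRITE a=17  (a history now [(1, 15), (3, 17)])
v4: WRITE d=9  (d history now [(4, 9)])
READ e @v2: history=[(2, 8)] -> pick v2 -> 8
v5: WRITE c=16  (c history now [(5, 16)])
Read results in order: ['NONE', 'NONE', '8']
NONE count = 2

Answer: 2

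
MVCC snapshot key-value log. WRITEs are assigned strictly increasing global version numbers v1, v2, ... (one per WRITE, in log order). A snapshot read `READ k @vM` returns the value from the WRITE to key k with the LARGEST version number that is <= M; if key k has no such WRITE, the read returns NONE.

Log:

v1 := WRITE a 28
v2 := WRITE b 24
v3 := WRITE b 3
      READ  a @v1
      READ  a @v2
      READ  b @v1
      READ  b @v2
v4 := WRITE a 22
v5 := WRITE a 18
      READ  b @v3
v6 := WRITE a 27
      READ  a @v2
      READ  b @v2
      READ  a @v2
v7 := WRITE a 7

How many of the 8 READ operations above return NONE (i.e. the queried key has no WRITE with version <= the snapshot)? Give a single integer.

Answer: 1

Derivation:
v1: WRITE a=28  (a history now [(1, 28)])
v2: WRITE b=24  (b history now [(2, 24)])
v3: WRITE b=3  (b history now [(2, 24), (3, 3)])
READ a @v1: history=[(1, 28)] -> pick v1 -> 28
READ a @v2: history=[(1, 28)] -> pick v1 -> 28
READ b @v1: history=[(2, 24), (3, 3)] -> no version <= 1 -> NONE
READ b @v2: history=[(2, 24), (3, 3)] -> pick v2 -> 24
v4: WRITE a=22  (a history now [(1, 28), (4, 22)])
v5: WRITE a=18  (a history now [(1, 28), (4, 22), (5, 18)])
READ b @v3: history=[(2, 24), (3, 3)] -> pick v3 -> 3
v6: WRITE a=27  (a history now [(1, 28), (4, 22), (5, 18), (6, 27)])
READ a @v2: history=[(1, 28), (4, 22), (5, 18), (6, 27)] -> pick v1 -> 28
READ b @v2: history=[(2, 24), (3, 3)] -> pick v2 -> 24
READ a @v2: history=[(1, 28), (4, 22), (5, 18), (6, 27)] -> pick v1 -> 28
v7: WRITE a=7  (a history now [(1, 28), (4, 22), (5, 18), (6, 27), (7, 7)])
Read results in order: ['28', '28', 'NONE', '24', '3', '28', '24', '28']
NONE count = 1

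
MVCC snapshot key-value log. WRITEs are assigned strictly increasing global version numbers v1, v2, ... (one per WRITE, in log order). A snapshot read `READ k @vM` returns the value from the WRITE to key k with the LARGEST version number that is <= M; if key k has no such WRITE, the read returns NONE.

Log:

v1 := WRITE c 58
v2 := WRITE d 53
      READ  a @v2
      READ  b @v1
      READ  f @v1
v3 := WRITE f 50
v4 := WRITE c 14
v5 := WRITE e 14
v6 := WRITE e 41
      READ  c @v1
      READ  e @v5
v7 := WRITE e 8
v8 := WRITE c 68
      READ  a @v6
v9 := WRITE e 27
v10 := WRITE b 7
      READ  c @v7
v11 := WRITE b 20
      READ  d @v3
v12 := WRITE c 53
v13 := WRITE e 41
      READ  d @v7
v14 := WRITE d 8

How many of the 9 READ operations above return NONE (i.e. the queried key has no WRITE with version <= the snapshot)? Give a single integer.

v1: WRITE c=58  (c history now [(1, 58)])
v2: WRITE d=53  (d history now [(2, 53)])
READ a @v2: history=[] -> no version <= 2 -> NONE
READ b @v1: history=[] -> no version <= 1 -> NONE
READ f @v1: history=[] -> no version <= 1 -> NONE
v3: WRITE f=50  (f history now [(3, 50)])
v4: WRITE c=14  (c history now [(1, 58), (4, 14)])
v5: WRITE e=14  (e history now [(5, 14)])
v6: WRITE e=41  (e history now [(5, 14), (6, 41)])
READ c @v1: history=[(1, 58), (4, 14)] -> pick v1 -> 58
READ e @v5: history=[(5, 14), (6, 41)] -> pick v5 -> 14
v7: WRITE e=8  (e history now [(5, 14), (6, 41), (7, 8)])
v8: WRITE c=68  (c history now [(1, 58), (4, 14), (8, 68)])
READ a @v6: history=[] -> no version <= 6 -> NONE
v9: WRITE e=27  (e history now [(5, 14), (6, 41), (7, 8), (9, 27)])
v10: WRITE b=7  (b history now [(10, 7)])
READ c @v7: history=[(1, 58), (4, 14), (8, 68)] -> pick v4 -> 14
v11: WRITE b=20  (b history now [(10, 7), (11, 20)])
READ d @v3: history=[(2, 53)] -> pick v2 -> 53
v12: WRITE c=53  (c history now [(1, 58), (4, 14), (8, 68), (12, 53)])
v13: WRITE e=41  (e history now [(5, 14), (6, 41), (7, 8), (9, 27), (13, 41)])
READ d @v7: history=[(2, 53)] -> pick v2 -> 53
v14: WRITE d=8  (d history now [(2, 53), (14, 8)])
Read results in order: ['NONE', 'NONE', 'NONE', '58', '14', 'NONE', '14', '53', '53']
NONE count = 4

Answer: 4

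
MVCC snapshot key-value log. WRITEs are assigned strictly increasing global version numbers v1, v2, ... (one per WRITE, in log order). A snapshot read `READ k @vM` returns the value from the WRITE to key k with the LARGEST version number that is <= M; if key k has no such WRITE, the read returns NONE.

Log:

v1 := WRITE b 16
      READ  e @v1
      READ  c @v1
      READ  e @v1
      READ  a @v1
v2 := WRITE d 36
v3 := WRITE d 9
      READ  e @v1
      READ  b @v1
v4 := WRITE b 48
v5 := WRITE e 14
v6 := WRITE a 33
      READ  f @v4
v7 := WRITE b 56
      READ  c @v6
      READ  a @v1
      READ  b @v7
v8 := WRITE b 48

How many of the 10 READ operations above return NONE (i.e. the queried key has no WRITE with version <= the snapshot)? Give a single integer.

v1: WRITE b=16  (b history now [(1, 16)])
READ e @v1: history=[] -> no version <= 1 -> NONE
READ c @v1: history=[] -> no version <= 1 -> NONE
READ e @v1: history=[] -> no version <= 1 -> NONE
READ a @v1: history=[] -> no version <= 1 -> NONE
v2: WRITE d=36  (d history now [(2, 36)])
v3: WRITE d=9  (d history now [(2, 36), (3, 9)])
READ e @v1: history=[] -> no version <= 1 -> NONE
READ b @v1: history=[(1, 16)] -> pick v1 -> 16
v4: WRITE b=48  (b history now [(1, 16), (4, 48)])
v5: WRITE e=14  (e history now [(5, 14)])
v6: WRITE a=33  (a history now [(6, 33)])
READ f @v4: history=[] -> no version <= 4 -> NONE
v7: WRITE b=56  (b history now [(1, 16), (4, 48), (7, 56)])
READ c @v6: history=[] -> no version <= 6 -> NONE
READ a @v1: history=[(6, 33)] -> no version <= 1 -> NONE
READ b @v7: history=[(1, 16), (4, 48), (7, 56)] -> pick v7 -> 56
v8: WRITE b=48  (b history now [(1, 16), (4, 48), (7, 56), (8, 48)])
Read results in order: ['NONE', 'NONE', 'NONE', 'NONE', 'NONE', '16', 'NONE', 'NONE', 'NONE', '56']
NONE count = 8

Answer: 8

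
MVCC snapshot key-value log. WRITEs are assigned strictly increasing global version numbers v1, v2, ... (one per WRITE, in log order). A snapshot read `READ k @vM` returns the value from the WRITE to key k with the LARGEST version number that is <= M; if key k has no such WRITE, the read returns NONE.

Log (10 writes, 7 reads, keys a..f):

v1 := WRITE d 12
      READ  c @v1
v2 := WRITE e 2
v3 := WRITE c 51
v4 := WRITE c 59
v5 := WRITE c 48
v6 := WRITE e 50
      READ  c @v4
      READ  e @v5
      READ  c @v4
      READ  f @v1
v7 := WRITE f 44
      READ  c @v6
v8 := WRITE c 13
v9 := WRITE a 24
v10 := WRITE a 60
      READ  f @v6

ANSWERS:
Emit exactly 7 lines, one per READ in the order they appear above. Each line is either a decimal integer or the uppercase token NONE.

v1: WRITE d=12  (d history now [(1, 12)])
READ c @v1: history=[] -> no version <= 1 -> NONE
v2: WRITE e=2  (e history now [(2, 2)])
v3: WRITE c=51  (c history now [(3, 51)])
v4: WRITE c=59  (c history now [(3, 51), (4, 59)])
v5: WRITE c=48  (c history now [(3, 51), (4, 59), (5, 48)])
v6: WRITE e=50  (e history now [(2, 2), (6, 50)])
READ c @v4: history=[(3, 51), (4, 59), (5, 48)] -> pick v4 -> 59
READ e @v5: history=[(2, 2), (6, 50)] -> pick v2 -> 2
READ c @v4: history=[(3, 51), (4, 59), (5, 48)] -> pick v4 -> 59
READ f @v1: history=[] -> no version <= 1 -> NONE
v7: WRITE f=44  (f history now [(7, 44)])
READ c @v6: history=[(3, 51), (4, 59), (5, 48)] -> pick v5 -> 48
v8: WRITE c=13  (c history now [(3, 51), (4, 59), (5, 48), (8, 13)])
v9: WRITE a=24  (a history now [(9, 24)])
v10: WRITE a=60  (a history now [(9, 24), (10, 60)])
READ f @v6: history=[(7, 44)] -> no version <= 6 -> NONE

Answer: NONE
59
2
59
NONE
48
NONE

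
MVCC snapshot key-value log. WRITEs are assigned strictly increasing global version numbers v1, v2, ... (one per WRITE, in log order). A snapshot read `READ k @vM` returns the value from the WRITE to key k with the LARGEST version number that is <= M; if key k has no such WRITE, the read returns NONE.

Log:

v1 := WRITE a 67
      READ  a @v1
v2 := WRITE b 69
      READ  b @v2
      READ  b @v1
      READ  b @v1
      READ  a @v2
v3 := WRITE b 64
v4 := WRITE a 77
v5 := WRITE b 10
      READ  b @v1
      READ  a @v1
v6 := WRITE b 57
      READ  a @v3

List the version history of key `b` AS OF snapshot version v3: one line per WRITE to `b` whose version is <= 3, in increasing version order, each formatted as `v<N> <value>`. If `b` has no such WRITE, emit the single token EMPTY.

Scan writes for key=b with version <= 3:
  v1 WRITE a 67 -> skip
  v2 WRITE b 69 -> keep
  v3 WRITE b 64 -> keep
  v4 WRITE a 77 -> skip
  v5 WRITE b 10 -> drop (> snap)
  v6 WRITE b 57 -> drop (> snap)
Collected: [(2, 69), (3, 64)]

Answer: v2 69
v3 64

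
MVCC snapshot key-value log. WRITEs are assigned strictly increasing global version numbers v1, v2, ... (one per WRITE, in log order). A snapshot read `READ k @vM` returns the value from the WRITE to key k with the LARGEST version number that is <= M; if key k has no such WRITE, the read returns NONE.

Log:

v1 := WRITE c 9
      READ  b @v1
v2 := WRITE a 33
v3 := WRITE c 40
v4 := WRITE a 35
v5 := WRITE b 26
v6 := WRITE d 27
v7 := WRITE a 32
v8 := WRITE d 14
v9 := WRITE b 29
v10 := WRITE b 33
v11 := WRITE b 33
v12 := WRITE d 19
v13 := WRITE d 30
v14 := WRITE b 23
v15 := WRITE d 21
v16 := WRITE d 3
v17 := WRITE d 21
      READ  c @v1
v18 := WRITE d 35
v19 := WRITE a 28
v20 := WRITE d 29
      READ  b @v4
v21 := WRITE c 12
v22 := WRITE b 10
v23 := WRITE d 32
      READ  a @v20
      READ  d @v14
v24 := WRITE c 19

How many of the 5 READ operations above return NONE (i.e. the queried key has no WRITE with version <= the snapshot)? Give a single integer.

Answer: 2

Derivation:
v1: WRITE c=9  (c history now [(1, 9)])
READ b @v1: history=[] -> no version <= 1 -> NONE
v2: WRITE a=33  (a history now [(2, 33)])
v3: WRITE c=40  (c history now [(1, 9), (3, 40)])
v4: WRITE a=35  (a history now [(2, 33), (4, 35)])
v5: WRITE b=26  (b history now [(5, 26)])
v6: WRITE d=27  (d history now [(6, 27)])
v7: WRITE a=32  (a history now [(2, 33), (4, 35), (7, 32)])
v8: WRITE d=14  (d history now [(6, 27), (8, 14)])
v9: WRITE b=29  (b history now [(5, 26), (9, 29)])
v10: WRITE b=33  (b history now [(5, 26), (9, 29), (10, 33)])
v11: WRITE b=33  (b history now [(5, 26), (9, 29), (10, 33), (11, 33)])
v12: WRITE d=19  (d history now [(6, 27), (8, 14), (12, 19)])
v13: WRITE d=30  (d history now [(6, 27), (8, 14), (12, 19), (13, 30)])
v14: WRITE b=23  (b history now [(5, 26), (9, 29), (10, 33), (11, 33), (14, 23)])
v15: WRITE d=21  (d history now [(6, 27), (8, 14), (12, 19), (13, 30), (15, 21)])
v16: WRITE d=3  (d history now [(6, 27), (8, 14), (12, 19), (13, 30), (15, 21), (16, 3)])
v17: WRITE d=21  (d history now [(6, 27), (8, 14), (12, 19), (13, 30), (15, 21), (16, 3), (17, 21)])
READ c @v1: history=[(1, 9), (3, 40)] -> pick v1 -> 9
v18: WRITE d=35  (d history now [(6, 27), (8, 14), (12, 19), (13, 30), (15, 21), (16, 3), (17, 21), (18, 35)])
v19: WRITE a=28  (a history now [(2, 33), (4, 35), (7, 32), (19, 28)])
v20: WRITE d=29  (d history now [(6, 27), (8, 14), (12, 19), (13, 30), (15, 21), (16, 3), (17, 21), (18, 35), (20, 29)])
READ b @v4: history=[(5, 26), (9, 29), (10, 33), (11, 33), (14, 23)] -> no version <= 4 -> NONE
v21: WRITE c=12  (c history now [(1, 9), (3, 40), (21, 12)])
v22: WRITE b=10  (b history now [(5, 26), (9, 29), (10, 33), (11, 33), (14, 23), (22, 10)])
v23: WRITE d=32  (d history now [(6, 27), (8, 14), (12, 19), (13, 30), (15, 21), (16, 3), (17, 21), (18, 35), (20, 29), (23, 32)])
READ a @v20: history=[(2, 33), (4, 35), (7, 32), (19, 28)] -> pick v19 -> 28
READ d @v14: history=[(6, 27), (8, 14), (12, 19), (13, 30), (15, 21), (16, 3), (17, 21), (18, 35), (20, 29), (23, 32)] -> pick v13 -> 30
v24: WRITE c=19  (c history now [(1, 9), (3, 40), (21, 12), (24, 19)])
Read results in order: ['NONE', '9', 'NONE', '28', '30']
NONE count = 2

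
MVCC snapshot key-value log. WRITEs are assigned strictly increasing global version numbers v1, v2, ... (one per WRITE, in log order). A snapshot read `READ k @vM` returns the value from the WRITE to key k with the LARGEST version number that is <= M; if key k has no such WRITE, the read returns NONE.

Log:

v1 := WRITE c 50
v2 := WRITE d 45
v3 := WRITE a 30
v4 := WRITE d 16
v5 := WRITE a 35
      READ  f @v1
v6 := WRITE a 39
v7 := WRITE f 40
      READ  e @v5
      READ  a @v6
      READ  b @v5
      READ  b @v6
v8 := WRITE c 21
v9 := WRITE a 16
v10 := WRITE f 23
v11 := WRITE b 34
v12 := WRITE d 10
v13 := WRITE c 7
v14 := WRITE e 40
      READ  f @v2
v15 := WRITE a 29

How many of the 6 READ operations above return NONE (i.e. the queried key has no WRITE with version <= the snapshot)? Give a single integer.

v1: WRITE c=50  (c history now [(1, 50)])
v2: WRITE d=45  (d history now [(2, 45)])
v3: WRITE a=30  (a history now [(3, 30)])
v4: WRITE d=16  (d history now [(2, 45), (4, 16)])
v5: WRITE a=35  (a history now [(3, 30), (5, 35)])
READ f @v1: history=[] -> no version <= 1 -> NONE
v6: WRITE a=39  (a history now [(3, 30), (5, 35), (6, 39)])
v7: WRITE f=40  (f history now [(7, 40)])
READ e @v5: history=[] -> no version <= 5 -> NONE
READ a @v6: history=[(3, 30), (5, 35), (6, 39)] -> pick v6 -> 39
READ b @v5: history=[] -> no version <= 5 -> NONE
READ b @v6: history=[] -> no version <= 6 -> NONE
v8: WRITE c=21  (c history now [(1, 50), (8, 21)])
v9: WRITE a=16  (a history now [(3, 30), (5, 35), (6, 39), (9, 16)])
v10: WRITE f=23  (f history now [(7, 40), (10, 23)])
v11: WRITE b=34  (b history now [(11, 34)])
v12: WRITE d=10  (d history now [(2, 45), (4, 16), (12, 10)])
v13: WRITE c=7  (c history now [(1, 50), (8, 21), (13, 7)])
v14: WRITE e=40  (e history now [(14, 40)])
READ f @v2: history=[(7, 40), (10, 23)] -> no version <= 2 -> NONE
v15: WRITE a=29  (a history now [(3, 30), (5, 35), (6, 39), (9, 16), (15, 29)])
Read results in order: ['NONE', 'NONE', '39', 'NONE', 'NONE', 'NONE']
NONE count = 5

Answer: 5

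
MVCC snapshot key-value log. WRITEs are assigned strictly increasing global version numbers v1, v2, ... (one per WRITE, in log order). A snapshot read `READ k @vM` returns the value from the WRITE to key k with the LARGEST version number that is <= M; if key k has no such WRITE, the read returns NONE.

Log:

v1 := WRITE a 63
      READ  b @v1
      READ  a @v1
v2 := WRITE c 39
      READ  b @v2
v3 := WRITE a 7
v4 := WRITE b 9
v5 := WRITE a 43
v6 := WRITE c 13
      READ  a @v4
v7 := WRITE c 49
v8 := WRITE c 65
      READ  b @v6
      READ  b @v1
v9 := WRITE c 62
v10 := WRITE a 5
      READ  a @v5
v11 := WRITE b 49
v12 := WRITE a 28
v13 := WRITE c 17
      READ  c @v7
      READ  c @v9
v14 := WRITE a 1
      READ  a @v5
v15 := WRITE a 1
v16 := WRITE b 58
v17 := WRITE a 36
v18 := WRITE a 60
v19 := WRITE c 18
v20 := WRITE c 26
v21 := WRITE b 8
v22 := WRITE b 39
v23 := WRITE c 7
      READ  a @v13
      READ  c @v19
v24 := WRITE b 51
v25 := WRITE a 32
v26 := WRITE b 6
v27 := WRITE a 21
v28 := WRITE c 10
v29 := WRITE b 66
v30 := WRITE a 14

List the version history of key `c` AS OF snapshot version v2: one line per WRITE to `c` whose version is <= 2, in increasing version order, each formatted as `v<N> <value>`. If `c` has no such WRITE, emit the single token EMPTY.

Answer: v2 39

Derivation:
Scan writes for key=c with version <= 2:
  v1 WRITE a 63 -> skip
  v2 WRITE c 39 -> keep
  v3 WRITE a 7 -> skip
  v4 WRITE b 9 -> skip
  v5 WRITE a 43 -> skip
  v6 WRITE c 13 -> drop (> snap)
  v7 WRITE c 49 -> drop (> snap)
  v8 WRITE c 65 -> drop (> snap)
  v9 WRITE c 62 -> drop (> snap)
  v10 WRITE a 5 -> skip
  v11 WRITE b 49 -> skip
  v12 WRITE a 28 -> skip
  v13 WRITE c 17 -> drop (> snap)
  v14 WRITE a 1 -> skip
  v15 WRITE a 1 -> skip
  v16 WRITE b 58 -> skip
  v17 WRITE a 36 -> skip
  v18 WRITE a 60 -> skip
  v19 WRITE c 18 -> drop (> snap)
  v20 WRITE c 26 -> drop (> snap)
  v21 WRITE b 8 -> skip
  v22 WRITE b 39 -> skip
  v23 WRITE c 7 -> drop (> snap)
  v24 WRITE b 51 -> skip
  v25 WRITE a 32 -> skip
  v26 WRITE b 6 -> skip
  v27 WRITE a 21 -> skip
  v28 WRITE c 10 -> drop (> snap)
  v29 WRITE b 66 -> skip
  v30 WRITE a 14 -> skip
Collected: [(2, 39)]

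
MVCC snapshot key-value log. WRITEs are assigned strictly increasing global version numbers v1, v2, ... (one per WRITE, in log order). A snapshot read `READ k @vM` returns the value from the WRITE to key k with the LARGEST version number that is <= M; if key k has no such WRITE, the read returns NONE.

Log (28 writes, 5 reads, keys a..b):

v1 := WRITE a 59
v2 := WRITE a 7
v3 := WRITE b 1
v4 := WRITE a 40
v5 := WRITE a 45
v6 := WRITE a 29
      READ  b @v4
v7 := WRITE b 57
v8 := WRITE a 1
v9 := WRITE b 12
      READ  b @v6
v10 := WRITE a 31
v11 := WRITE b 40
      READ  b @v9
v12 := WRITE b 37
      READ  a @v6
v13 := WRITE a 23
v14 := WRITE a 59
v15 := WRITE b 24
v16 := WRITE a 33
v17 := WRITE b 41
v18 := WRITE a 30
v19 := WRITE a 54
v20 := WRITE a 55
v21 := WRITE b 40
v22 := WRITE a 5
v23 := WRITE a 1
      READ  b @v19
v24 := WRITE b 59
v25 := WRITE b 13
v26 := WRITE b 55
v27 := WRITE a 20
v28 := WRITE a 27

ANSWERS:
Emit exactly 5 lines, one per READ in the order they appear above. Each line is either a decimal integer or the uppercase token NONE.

v1: WRITE a=59  (a history now [(1, 59)])
v2: WRITE a=7  (a history now [(1, 59), (2, 7)])
v3: WRITE b=1  (b history now [(3, 1)])
v4: WRITE a=40  (a history now [(1, 59), (2, 7), (4, 40)])
v5: WRITE a=45  (a history now [(1, 59), (2, 7), (4, 40), (5, 45)])
v6: WRITE a=29  (a history now [(1, 59), (2, 7), (4, 40), (5, 45), (6, 29)])
READ b @v4: history=[(3, 1)] -> pick v3 -> 1
v7: WRITE b=57  (b history now [(3, 1), (7, 57)])
v8: WRITE a=1  (a history now [(1, 59), (2, 7), (4, 40), (5, 45), (6, 29), (8, 1)])
v9: WRITE b=12  (b history now [(3, 1), (7, 57), (9, 12)])
READ b @v6: history=[(3, 1), (7, 57), (9, 12)] -> pick v3 -> 1
v10: WRITE a=31  (a history now [(1, 59), (2, 7), (4, 40), (5, 45), (6, 29), (8, 1), (10, 31)])
v11: WRITE b=40  (b history now [(3, 1), (7, 57), (9, 12), (11, 40)])
READ b @v9: history=[(3, 1), (7, 57), (9, 12), (11, 40)] -> pick v9 -> 12
v12: WRITE b=37  (b history now [(3, 1), (7, 57), (9, 12), (11, 40), (12, 37)])
READ a @v6: history=[(1, 59), (2, 7), (4, 40), (5, 45), (6, 29), (8, 1), (10, 31)] -> pick v6 -> 29
v13: WRITE a=23  (a history now [(1, 59), (2, 7), (4, 40), (5, 45), (6, 29), (8, 1), (10, 31), (13, 23)])
v14: WRITE a=59  (a history now [(1, 59), (2, 7), (4, 40), (5, 45), (6, 29), (8, 1), (10, 31), (13, 23), (14, 59)])
v15: WRITE b=24  (b history now [(3, 1), (7, 57), (9, 12), (11, 40), (12, 37), (15, 24)])
v16: WRITE a=33  (a history now [(1, 59), (2, 7), (4, 40), (5, 45), (6, 29), (8, 1), (10, 31), (13, 23), (14, 59), (16, 33)])
v17: WRITE b=41  (b history now [(3, 1), (7, 57), (9, 12), (11, 40), (12, 37), (15, 24), (17, 41)])
v18: WRITE a=30  (a history now [(1, 59), (2, 7), (4, 40), (5, 45), (6, 29), (8, 1), (10, 31), (13, 23), (14, 59), (16, 33), (18, 30)])
v19: WRITE a=54  (a history now [(1, 59), (2, 7), (4, 40), (5, 45), (6, 29), (8, 1), (10, 31), (13, 23), (14, 59), (16, 33), (18, 30), (19, 54)])
v20: WRITE a=55  (a history now [(1, 59), (2, 7), (4, 40), (5, 45), (6, 29), (8, 1), (10, 31), (13, 23), (14, 59), (16, 33), (18, 30), (19, 54), (20, 55)])
v21: WRITE b=40  (b history now [(3, 1), (7, 57), (9, 12), (11, 40), (12, 37), (15, 24), (17, 41), (21, 40)])
v22: WRITE a=5  (a history now [(1, 59), (2, 7), (4, 40), (5, 45), (6, 29), (8, 1), (10, 31), (13, 23), (14, 59), (16, 33), (18, 30), (19, 54), (20, 55), (22, 5)])
v23: WRITE a=1  (a history now [(1, 59), (2, 7), (4, 40), (5, 45), (6, 29), (8, 1), (10, 31), (13, 23), (14, 59), (16, 33), (18, 30), (19, 54), (20, 55), (22, 5), (23, 1)])
READ b @v19: history=[(3, 1), (7, 57), (9, 12), (11, 40), (12, 37), (15, 24), (17, 41), (21, 40)] -> pick v17 -> 41
v24: WRITE b=59  (b history now [(3, 1), (7, 57), (9, 12), (11, 40), (12, 37), (15, 24), (17, 41), (21, 40), (24, 59)])
v25: WRITE b=13  (b history now [(3, 1), (7, 57), (9, 12), (11, 40), (12, 37), (15, 24), (17, 41), (21, 40), (24, 59), (25, 13)])
v26: WRITE b=55  (b history now [(3, 1), (7, 57), (9, 12), (11, 40), (12, 37), (15, 24), (17, 41), (21, 40), (24, 59), (25, 13), (26, 55)])
v27: WRITE a=20  (a history now [(1, 59), (2, 7), (4, 40), (5, 45), (6, 29), (8, 1), (10, 31), (13, 23), (14, 59), (16, 33), (18, 30), (19, 54), (20, 55), (22, 5), (23, 1), (27, 20)])
v28: WRITE a=27  (a history now [(1, 59), (2, 7), (4, 40), (5, 45), (6, 29), (8, 1), (10, 31), (13, 23), (14, 59), (16, 33), (18, 30), (19, 54), (20, 55), (22, 5), (23, 1), (27, 20), (28, 27)])

Answer: 1
1
12
29
41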